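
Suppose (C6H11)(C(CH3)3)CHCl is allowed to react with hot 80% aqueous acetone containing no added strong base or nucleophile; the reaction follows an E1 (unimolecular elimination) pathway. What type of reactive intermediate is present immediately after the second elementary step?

tertiary carbocation

Step 1: Rate-determining heterolysis of the C–Cl bond gives Cl⁻ and a secondary carbocation.
Step 2: A 1,2-hydride shift from the adjacent cyclohexyl carbon moves the positive charge from the secondary centre to an adjacent carbon, generating a more stable tertiary carbocation.
After step 2 the species present is a tertiary carbocation.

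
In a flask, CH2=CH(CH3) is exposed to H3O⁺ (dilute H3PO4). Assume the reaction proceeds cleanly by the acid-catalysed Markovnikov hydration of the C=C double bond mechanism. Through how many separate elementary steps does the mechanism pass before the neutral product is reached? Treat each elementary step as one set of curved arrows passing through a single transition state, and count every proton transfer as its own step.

Step 1: Protonation of the alkene by H3O⁺: the π bond acts as the nucleophile and picks up H⁺, giving the more stable (Markovnikov) secondary carbocation. H2O is released.
(No 1,2-shift: no single shift to an adjacent carbon would give a more stable cation.)
Step 2: A lone pair on the oxygen of H2O attacks the carbocation, forming a C–O bond and an oxonium ion (a protonated alcohol).
Step 3: Proton transfer from the O–H of the oxonium ion to H2O completes the catalytic cycle and yields the alcohol.
Total: 3 elementary steps.

3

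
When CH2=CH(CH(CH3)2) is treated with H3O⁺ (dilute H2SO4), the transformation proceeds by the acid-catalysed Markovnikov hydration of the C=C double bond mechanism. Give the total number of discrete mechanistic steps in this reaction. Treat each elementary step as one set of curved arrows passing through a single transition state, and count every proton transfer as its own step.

Step 1: Protonation of the alkene by H3O⁺: the π bond acts as the nucleophile and picks up H⁺, giving the more stable (Markovnikov) secondary carbocation. H2O is released.
Step 2: A 1,2-hydride shift from the adjacent isopropyl carbon moves the positive charge from the secondary centre to an adjacent carbon, generating a more stable tertiary carbocation.
Step 3: A lone pair on the oxygen of H2O attacks the carbocation, forming a C–O bond and an oxonium ion (a protonated alcohol).
Step 4: H2O removes a proton from the oxonium oxygen, regenerating H3O⁺ and giving the neutral alcohol.
Total: 4 elementary steps.

4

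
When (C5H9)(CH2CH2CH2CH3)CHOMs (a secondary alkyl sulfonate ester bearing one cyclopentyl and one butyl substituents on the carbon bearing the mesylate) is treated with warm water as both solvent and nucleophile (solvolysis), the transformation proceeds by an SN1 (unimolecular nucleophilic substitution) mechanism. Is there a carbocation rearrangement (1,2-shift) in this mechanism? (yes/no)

The first-formed carbocation is secondary.
The adjacent cyclopentyl carbon already bears 2 other carbon substituents and has a hydrogen to migrate; after a 1,2-hydride shift from that carbon the positive charge sits on a tertiary centre.
Tertiary is more stable than secondary, so the shift occurs.

yes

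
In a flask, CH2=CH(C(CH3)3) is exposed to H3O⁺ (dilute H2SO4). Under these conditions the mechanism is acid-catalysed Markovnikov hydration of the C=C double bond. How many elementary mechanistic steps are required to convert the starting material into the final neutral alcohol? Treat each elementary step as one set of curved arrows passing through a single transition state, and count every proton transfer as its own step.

4

Step 1: Protonation of the alkene by H3O⁺: the π bond acts as the nucleophile and picks up H⁺, giving the more stable (Markovnikov) secondary carbocation. H2O is released.
Step 2: A methyl group with its bonding pair migrates from the adjacent tert-butyl carbon to the cationic centre — a 1,2-methyl shift — upgrading the secondary cation to a tertiary one.
Step 3: Water acts as the nucleophile: an oxygen lone pair bonds to the cationic carbon, giving an oxonium-ion intermediate.
Step 4: Proton transfer from the O–H of the oxonium ion to H2O completes the catalytic cycle and yields the alcohol.
Total: 4 elementary steps.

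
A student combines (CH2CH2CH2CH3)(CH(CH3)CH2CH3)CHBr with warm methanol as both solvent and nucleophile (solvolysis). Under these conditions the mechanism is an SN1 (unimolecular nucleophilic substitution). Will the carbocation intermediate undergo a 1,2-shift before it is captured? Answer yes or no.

yes

The first-formed carbocation is secondary.
The adjacent sec-butyl carbon already bears 2 other carbon substituents and has a hydrogen to migrate; after a 1,2-hydride shift from that carbon the positive charge sits on a tertiary centre.
Tertiary is more stable than secondary, so the shift occurs.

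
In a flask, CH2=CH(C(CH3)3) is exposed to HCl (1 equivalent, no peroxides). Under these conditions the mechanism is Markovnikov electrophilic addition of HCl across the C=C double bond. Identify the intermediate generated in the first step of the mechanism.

secondary carbocation

Step 1: Electrophilic addition begins with the π(C=C) electrons forming a bond to the proton of HCl. Following Markovnikov's rule, the resulting cation is secondary. The H–Cl bond breaks heterolytically, releasing Cl⁻.
After step 1 the species present is a secondary carbocation.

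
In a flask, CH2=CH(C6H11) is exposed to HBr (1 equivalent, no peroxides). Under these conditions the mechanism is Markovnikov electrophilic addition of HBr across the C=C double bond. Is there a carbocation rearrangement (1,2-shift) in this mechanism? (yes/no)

The first-formed carbocation is secondary.
The adjacent cyclohexyl carbon already bears 2 other carbon substituents and has a hydrogen to migrate; after a 1,2-hydride shift from that carbon the positive charge sits on a tertiary centre.
Tertiary is more stable than secondary, so the shift occurs.

yes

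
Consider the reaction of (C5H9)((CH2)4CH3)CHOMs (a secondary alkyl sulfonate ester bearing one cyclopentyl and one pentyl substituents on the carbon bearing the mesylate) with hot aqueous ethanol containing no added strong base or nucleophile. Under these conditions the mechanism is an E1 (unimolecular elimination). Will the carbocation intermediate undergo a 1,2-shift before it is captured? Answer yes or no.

The first-formed carbocation is secondary.
The adjacent cyclopentyl carbon already bears 2 other carbon substituents and has a hydrogen to migrate; after a 1,2-hydride shift from that carbon the positive charge sits on a tertiary centre.
Tertiary is more stable than secondary, so the shift occurs.

yes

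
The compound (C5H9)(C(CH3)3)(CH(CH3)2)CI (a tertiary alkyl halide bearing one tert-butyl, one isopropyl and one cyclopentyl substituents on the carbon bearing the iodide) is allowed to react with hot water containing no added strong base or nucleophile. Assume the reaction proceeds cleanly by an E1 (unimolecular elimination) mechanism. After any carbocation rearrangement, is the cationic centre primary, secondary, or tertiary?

tertiary

Step 1: The C–I bond breaks with both electrons going to the iodide; I⁻ leaves and a tertiary carbocation remains.
No single 1,2-shift to an adjacent carbon would give a more-substituted cation, so no rearrangement occurs.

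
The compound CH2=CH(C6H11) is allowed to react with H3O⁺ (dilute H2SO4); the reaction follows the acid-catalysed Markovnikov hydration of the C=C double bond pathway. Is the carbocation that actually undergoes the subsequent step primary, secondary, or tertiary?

Step 1: The π electrons of the C=C bond attack a proton of H3O⁺; Markovnikov addition places the new C–H on the less-substituted alkene carbon, so the positive charge ends up on the more-substituted carbon — a secondary carbocation. H2O is released.
Step 2: Carbocation rearrangement: a 1,2-hydride shift from the adjacent cyclohexyl carbon converts the initially-formed secondary cation into the more stable tertiary cation.
The cation rearranges from secondary to tertiary via a 1,2-hydride shift from the adjacent cyclohexyl carbon; the tertiary cation is what reacts next.

tertiary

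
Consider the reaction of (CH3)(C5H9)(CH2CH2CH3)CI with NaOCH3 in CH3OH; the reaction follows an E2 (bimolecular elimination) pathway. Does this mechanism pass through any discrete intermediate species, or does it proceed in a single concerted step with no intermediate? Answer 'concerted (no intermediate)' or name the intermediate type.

concerted (no intermediate)

In one step, CH3O⁻ pulls off a β-proton, the C–I bond cleaves, and a C=C double bond forms between the α- and β-carbons (E2, anti elimination).
All bond changes occur in one transition state; no discrete intermediate is formed.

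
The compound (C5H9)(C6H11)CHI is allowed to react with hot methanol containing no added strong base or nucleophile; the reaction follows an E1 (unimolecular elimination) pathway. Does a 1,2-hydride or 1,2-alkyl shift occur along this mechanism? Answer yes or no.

yes

The first-formed carbocation is secondary.
The adjacent cyclopentyl carbon already bears 2 other carbon substituents and has a hydrogen to migrate; after a 1,2-hydride shift from that carbon the positive charge sits on a tertiary centre.
Tertiary is more stable than secondary, so the shift occurs.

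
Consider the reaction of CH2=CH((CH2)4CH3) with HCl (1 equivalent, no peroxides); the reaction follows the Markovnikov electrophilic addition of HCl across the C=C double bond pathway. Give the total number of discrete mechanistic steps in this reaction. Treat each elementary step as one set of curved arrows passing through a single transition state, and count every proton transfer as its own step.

2

Step 1: The π electrons of the C=C bond attack a proton of HCl; Markovnikov addition places the new C–H on the less-substituted alkene carbon, so the positive charge ends up on the more-substituted carbon — a secondary carbocation. The H–Cl bond breaks heterolytically, releasing Cl⁻.
(No 1,2-shift: no single shift to an adjacent carbon would give a more stable cation.)
Step 2: Cl⁻ captures the cation: a lone pair on Cl⁻ fills the empty p orbital, producing the alkyl halide product.
Total: 2 elementary steps.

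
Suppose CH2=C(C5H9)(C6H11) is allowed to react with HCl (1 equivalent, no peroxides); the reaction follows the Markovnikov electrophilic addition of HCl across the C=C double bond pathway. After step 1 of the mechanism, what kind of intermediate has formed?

Step 1: Protonation of the alkene by HCl: the π bond acts as the nucleophile and picks up H⁺, giving the more stable (Markovnikov) tertiary carbocation. The H–Cl bond breaks heterolytically, releasing Cl⁻.
After step 1 the species present is a tertiary carbocation.

tertiary carbocation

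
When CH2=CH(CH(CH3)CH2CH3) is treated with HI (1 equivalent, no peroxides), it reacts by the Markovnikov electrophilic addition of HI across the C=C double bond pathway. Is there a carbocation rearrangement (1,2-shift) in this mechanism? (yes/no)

yes

The first-formed carbocation is secondary.
The adjacent sec-butyl carbon already bears 2 other carbon substituents and has a hydrogen to migrate; after a 1,2-hydride shift from that carbon the positive charge sits on a tertiary centre.
Tertiary is more stable than secondary, so the shift occurs.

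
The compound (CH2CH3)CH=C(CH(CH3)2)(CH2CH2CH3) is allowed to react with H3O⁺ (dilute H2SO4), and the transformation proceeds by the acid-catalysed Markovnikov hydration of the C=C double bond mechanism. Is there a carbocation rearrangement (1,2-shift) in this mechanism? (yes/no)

no

The first-formed carbocation is tertiary.
No single 1,2-shift to an adjacent carbon would produce a more-substituted cation than the one already present, so no rearrangement occurs.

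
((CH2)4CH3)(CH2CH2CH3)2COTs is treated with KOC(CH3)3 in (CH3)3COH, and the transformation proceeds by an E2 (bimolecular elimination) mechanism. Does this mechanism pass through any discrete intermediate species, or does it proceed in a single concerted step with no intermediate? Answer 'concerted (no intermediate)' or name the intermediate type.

The strong base (CH3)3CO⁻ removes a β-hydrogen; in the same concerted event the electrons of the breaking C–H bond form the new π(C=C) bond and the C–O σ-bond breaks, expelling TsO⁻. Anti-periplanar geometry; one transition state.
All bond changes occur in one transition state; no discrete intermediate is formed.

concerted (no intermediate)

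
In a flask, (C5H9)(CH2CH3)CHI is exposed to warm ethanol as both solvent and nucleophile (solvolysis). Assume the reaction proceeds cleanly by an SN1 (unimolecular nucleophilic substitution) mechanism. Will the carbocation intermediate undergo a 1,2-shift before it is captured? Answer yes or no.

yes

The first-formed carbocation is secondary.
The adjacent cyclopentyl carbon already bears 2 other carbon substituents and has a hydrogen to migrate; after a 1,2-hydride shift from that carbon the positive charge sits on a tertiary centre.
Tertiary is more stable than secondary, so the shift occurs.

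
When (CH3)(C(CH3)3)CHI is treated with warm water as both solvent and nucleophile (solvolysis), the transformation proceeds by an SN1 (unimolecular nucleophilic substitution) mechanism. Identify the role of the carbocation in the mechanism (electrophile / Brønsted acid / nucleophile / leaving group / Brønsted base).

electrophile

Step 3: A lone pair on the oxygen of H2O attacks the carbocation, forming a new C–O σ-bond and an oxonium ion.
The carbocation accepts an electron pair into an empty or π* orbital — it is the electrophile.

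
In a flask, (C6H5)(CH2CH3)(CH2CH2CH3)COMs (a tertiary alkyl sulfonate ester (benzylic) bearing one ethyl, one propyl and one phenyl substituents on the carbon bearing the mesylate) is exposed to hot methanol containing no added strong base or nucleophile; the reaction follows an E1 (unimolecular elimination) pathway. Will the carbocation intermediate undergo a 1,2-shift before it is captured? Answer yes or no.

no

The first-formed carbocation is tertiary.
No single 1,2-shift to an adjacent carbon would produce a more-substituted cation than the one already present, so no rearrangement occurs.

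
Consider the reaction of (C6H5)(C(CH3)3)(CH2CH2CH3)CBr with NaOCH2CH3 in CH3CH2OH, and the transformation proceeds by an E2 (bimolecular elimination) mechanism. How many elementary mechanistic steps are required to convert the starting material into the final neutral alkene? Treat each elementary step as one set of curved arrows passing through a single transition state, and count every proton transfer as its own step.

1

Step 1: The strong base CH3CH2O⁻ removes a β-hydrogen; in the same concerted event the electrons of the breaking C–H bond form the new π(C=C) bond and the C–Br σ-bond breaks, expelling Br⁻. Anti-periplanar geometry; one transition state.
Total: 1 elementary step.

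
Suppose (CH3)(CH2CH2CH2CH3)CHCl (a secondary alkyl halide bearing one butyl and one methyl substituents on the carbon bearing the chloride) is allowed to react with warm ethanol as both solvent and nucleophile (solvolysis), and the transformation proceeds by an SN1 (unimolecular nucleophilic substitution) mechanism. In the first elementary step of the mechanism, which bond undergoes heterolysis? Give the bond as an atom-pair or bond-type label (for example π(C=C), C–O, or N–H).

C–Cl

Step 1: Rate-determining heterolysis of the C–Cl bond gives Cl⁻ and a secondary carbocation.
The bond broken in this step is the C–Cl bond.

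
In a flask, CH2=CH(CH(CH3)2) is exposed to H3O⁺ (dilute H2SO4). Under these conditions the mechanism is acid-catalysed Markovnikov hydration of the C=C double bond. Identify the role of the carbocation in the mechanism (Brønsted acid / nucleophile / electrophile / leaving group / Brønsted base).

electrophile

Step 3: Nucleophilic capture of the cation by H2O produces the protonated alcohol (an oxonium ion).
The carbocation accepts an electron pair into an empty or π* orbital — it is the electrophile.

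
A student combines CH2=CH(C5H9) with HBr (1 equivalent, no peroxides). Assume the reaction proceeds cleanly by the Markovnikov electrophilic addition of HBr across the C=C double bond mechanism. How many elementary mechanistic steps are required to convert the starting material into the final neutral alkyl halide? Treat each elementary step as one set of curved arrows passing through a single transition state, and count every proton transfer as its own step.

3

Step 1: The π electrons of the C=C bond attack a proton of HBr; Markovnikov addition places the new C–H on the less-substituted alkene carbon, so the positive charge ends up on the more-substituted carbon — a secondary carbocation. The H–Br bond breaks heterolytically, releasing Br⁻.
Step 2: Carbocation rearrangement: a 1,2-hydride shift from the adjacent cyclopentyl carbon converts the initially-formed secondary cation into the more stable tertiary cation.
Step 3: Nucleophilic attack by Br⁻ on the carbocation completes the addition, giving R–Br.
Total: 3 elementary steps.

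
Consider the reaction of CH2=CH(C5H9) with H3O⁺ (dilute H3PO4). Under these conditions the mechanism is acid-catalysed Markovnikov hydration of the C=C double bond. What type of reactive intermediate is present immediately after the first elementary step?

secondary carbocation

Step 1: Electrophilic addition begins with the π(C=C) electrons forming a bond to the proton of H3O⁺. Following Markovnikov's rule, the resulting cation is secondary. H2O is released.
After step 1 the species present is a secondary carbocation.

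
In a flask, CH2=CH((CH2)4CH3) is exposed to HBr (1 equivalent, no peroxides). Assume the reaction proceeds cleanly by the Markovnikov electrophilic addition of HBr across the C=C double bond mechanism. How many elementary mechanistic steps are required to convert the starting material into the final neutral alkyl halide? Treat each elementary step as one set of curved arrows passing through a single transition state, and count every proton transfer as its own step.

Step 1: Protonation of the alkene by HBr: the π bond acts as the nucleophile and picks up H⁺, giving the more stable (Markovnikov) secondary carbocation. The H–Br bond breaks heterolytically, releasing Br⁻.
(No 1,2-shift: no single shift to an adjacent carbon would give a more stable cation.)
Step 2: Br⁻ captures the cation: a lone pair on Br⁻ fills the empty p orbital, producing the alkyl halide product.
Total: 2 elementary steps.

2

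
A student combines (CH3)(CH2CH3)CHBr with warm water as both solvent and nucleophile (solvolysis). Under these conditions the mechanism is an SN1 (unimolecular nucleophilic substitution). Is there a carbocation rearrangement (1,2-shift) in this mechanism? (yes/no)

The first-formed carbocation is secondary.
No single 1,2-shift to an adjacent carbon would produce a more-substituted cation than the one already present, so no rearrangement occurs.

no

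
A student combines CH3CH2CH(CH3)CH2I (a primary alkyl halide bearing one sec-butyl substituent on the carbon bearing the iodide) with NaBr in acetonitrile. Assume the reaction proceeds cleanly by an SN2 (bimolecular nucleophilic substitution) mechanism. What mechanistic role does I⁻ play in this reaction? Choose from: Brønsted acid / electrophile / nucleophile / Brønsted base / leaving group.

leaving group

Step 1: Br⁻ attacks the back face of the α-carbon while I⁻ departs with the C–I bonding pair — a single concerted displacement through a pentacoordinate transition state.
I⁻ departs with both electrons of the breaking σ-bond — that is the definition of a leaving group.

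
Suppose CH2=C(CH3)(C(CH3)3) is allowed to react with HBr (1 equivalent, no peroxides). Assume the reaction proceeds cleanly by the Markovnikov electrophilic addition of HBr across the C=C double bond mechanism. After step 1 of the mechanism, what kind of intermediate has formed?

tertiary carbocation

Step 1: The π electrons of the C=C bond attack a proton of HBr; Markovnikov addition places the new C–H on the less-substituted alkene carbon, so the positive charge ends up on the more-substituted carbon — a tertiary carbocation. The H–Br bond breaks heterolytically, releasing Br⁻.
After step 1 the species present is a tertiary carbocation.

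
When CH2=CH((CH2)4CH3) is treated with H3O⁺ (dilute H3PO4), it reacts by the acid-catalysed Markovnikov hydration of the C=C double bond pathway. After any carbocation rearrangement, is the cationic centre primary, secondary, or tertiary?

secondary

Step 1: Electrophilic addition begins with the π(C=C) electrons forming a bond to the proton of H3O⁺. Following Markovnikov's rule, the resulting cation is secondary. H2O is released.
No single 1,2-shift to an adjacent carbon would give a more-substituted cation, so no rearrangement occurs.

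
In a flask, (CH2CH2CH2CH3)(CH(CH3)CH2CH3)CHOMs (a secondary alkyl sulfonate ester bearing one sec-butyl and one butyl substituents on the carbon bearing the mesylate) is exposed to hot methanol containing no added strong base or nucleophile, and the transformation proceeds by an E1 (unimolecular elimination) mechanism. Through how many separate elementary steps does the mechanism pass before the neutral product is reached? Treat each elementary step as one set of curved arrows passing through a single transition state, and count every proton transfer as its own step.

3

Step 1: Unassisted departure of MsO⁻ (taking the C–O bonding pair) generates a secondary carbocation.
Step 2: A 1,2-hydride shift from the adjacent sec-butyl carbon moves the positive charge from the secondary centre to an adjacent carbon, generating a more stable tertiary carbocation.
Step 3: A methanol molecule (solvent) deprotonates a β-carbon; as the C–H bond breaks, those electrons form the new alkene π bond.
Total: 3 elementary steps.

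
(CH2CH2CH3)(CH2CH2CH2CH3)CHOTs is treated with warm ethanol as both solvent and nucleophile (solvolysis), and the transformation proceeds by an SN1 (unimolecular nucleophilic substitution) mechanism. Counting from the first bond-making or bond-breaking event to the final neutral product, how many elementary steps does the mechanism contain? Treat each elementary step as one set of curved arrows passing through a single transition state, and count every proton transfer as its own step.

Step 1: Unassisted departure of TsO⁻ (taking the C–O bonding pair) generates a secondary carbocation.
(No 1,2-shift: no single shift to an adjacent carbon would give a more stable cation.)
Step 2: Nucleophilic capture: the oxygen of CH3CH2OH bonds to the cationic carbon, producing an oxonium-ion intermediate.
Step 3: Proton transfer from the O–H of the oxonium ion to a solvent molecule delivers the neutral ether.
Total: 3 elementary steps.

3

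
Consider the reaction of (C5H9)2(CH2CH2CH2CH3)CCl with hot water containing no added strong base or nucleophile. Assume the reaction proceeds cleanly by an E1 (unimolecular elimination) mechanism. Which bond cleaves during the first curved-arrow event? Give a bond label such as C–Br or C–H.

Step 1: The C–Cl bond breaks with both electrons going to the chloride; Cl⁻ leaves and a tertiary carbocation remains.
The bond broken in this step is the C–Cl bond.

C–Cl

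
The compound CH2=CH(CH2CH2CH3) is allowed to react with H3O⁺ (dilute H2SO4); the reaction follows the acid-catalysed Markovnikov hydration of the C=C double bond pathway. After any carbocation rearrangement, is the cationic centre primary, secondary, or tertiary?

secondary

Step 1: The π electrons of the C=C bond attack a proton of H3O⁺; Markovnikov addition places the new C–H on the less-substituted alkene carbon, so the positive charge ends up on the more-substituted carbon — a secondary carbocation. H2O is released.
No single 1,2-shift to an adjacent carbon would give a more-substituted cation, so no rearrangement occurs.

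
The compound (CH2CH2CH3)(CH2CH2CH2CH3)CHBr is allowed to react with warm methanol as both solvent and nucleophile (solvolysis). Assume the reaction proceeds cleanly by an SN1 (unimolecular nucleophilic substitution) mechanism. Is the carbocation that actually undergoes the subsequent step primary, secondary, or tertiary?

Step 1: Ionisation: the C–Br σ-bond cleaves heterolytically; both bonding electrons depart with Br⁻, leaving a secondary carbocation at the α-carbon.
No single 1,2-shift to an adjacent carbon would give a more-substituted cation, so no rearrangement occurs.

secondary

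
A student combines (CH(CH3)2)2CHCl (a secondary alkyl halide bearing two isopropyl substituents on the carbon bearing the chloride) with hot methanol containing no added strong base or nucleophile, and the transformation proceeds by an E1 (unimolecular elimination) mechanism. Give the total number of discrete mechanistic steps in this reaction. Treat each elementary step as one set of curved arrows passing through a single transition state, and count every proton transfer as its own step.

Step 1: Unassisted departure of Cl⁻ (taking the C–Cl bonding pair) generates a secondary carbocation.
Step 2: Carbocation rearrangement: a 1,2-hydride shift from the adjacent isopropyl carbon converts the initially-formed secondary cation into the more stable tertiary cation.
Step 3: A weak base (a methanol molecule from the solvent) removes a proton from a carbon adjacent to the cationic centre; the electrons of that C–H bond become the new π(C=C) bond, giving the alkene.
Total: 3 elementary steps.

3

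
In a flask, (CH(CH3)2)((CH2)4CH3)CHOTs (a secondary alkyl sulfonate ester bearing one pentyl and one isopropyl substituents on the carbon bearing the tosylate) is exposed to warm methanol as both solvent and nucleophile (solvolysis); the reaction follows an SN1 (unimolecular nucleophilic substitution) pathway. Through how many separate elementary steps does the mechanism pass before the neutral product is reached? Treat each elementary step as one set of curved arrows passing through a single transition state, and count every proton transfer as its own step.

4

Step 1: Unassisted departure of TsO⁻ (taking the C–O bonding pair) generates a secondary carbocation.
Step 2: A 1,2-hydride shift from the adjacent isopropyl carbon moves the positive charge from the secondary centre to an adjacent carbon, generating a more stable tertiary carbocation.
Step 3: A lone pair on the oxygen of CH3OH attacks the carbocation, forming a new C–O σ-bond and an oxonium ion.
Step 4: A second solvent molecule removes the proton on oxygen, giving the neutral ether product.
Total: 4 elementary steps.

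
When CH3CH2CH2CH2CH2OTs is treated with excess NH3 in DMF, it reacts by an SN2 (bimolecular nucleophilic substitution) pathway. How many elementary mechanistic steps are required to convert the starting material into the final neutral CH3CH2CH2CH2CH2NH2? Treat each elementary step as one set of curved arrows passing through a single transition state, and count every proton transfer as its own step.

2

Step 1: A lone pair on the N of NH3 attacks the α-carbon from the back side while the C–O bond breaks; both bonding electrons leave with TsO⁻. The product of this concerted step is an alkylammonium ion.
Step 2: A second equivalent of NH3 removes a proton from the N, giving the neutral product.
Total: 2 elementary steps.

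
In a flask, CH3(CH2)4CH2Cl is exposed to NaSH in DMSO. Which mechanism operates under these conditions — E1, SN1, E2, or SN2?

SN2

Conditions: a primary substrate with a strong nucleophile in the polar aprotic solvent DMSO.
These conditions are the textbook signature of the SN2 pathway.
An unhindered substrate with a strong nucleophile in a polar aprotic solvent favours one-step backside displacement.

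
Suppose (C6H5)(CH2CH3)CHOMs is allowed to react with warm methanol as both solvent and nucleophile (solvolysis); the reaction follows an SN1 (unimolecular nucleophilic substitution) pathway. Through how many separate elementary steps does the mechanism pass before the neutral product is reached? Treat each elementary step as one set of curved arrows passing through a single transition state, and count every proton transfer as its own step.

3

Step 1: Unassisted departure of MsO⁻ (taking the C–O bonding pair) generates a secondary carbocation.
(No 1,2-shift: no single shift to an adjacent carbon would give a more stable cation.)
Step 2: CH3OH donates an oxygen lone pair into the empty p orbital of the cation, giving a protonated ether (an oxonium ion).
Step 3: A second solvent molecule removes the proton on oxygen, giving the neutral ether product.
Total: 3 elementary steps.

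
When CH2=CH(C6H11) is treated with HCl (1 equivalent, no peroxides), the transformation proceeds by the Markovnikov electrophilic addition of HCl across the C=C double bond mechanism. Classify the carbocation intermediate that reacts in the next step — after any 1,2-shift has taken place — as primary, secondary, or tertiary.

Step 1: Electrophilic addition begins with the π(C=C) electrons forming a bond to the proton of HCl. Following Markovnikov's rule, the resulting cation is secondary. The H–Cl bond breaks heterolytically, releasing Cl⁻.
Step 2: Carbocation rearrangement: a 1,2-hydride shift from the adjacent cyclohexyl carbon converts the initially-formed secondary cation into the more stable tertiary cation.
The cation rearranges from secondary to tertiary via a 1,2-hydride shift from the adjacent cyclohexyl carbon; the tertiary cation is what reacts next.

tertiary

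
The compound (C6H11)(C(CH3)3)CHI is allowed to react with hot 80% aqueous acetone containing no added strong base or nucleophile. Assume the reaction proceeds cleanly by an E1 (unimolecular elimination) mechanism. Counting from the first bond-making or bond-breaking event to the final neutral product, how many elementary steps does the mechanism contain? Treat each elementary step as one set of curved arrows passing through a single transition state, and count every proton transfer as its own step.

Step 1: Ionisation: the C–I σ-bond cleaves heterolytically; both bonding electrons depart with I⁻, leaving a secondary carbocation at the α-carbon.
Step 2: A hydride (H with its bonding pair) migrates from the adjacent cyclohexyl carbon to the cationic centre — a 1,2-hydride shift — upgrading the secondary cation to a tertiary one.
Step 3: A weak base (a water molecule from the solvent) removes a proton from a carbon adjacent to the cationic centre; the electrons of that C–H bond become the new π(C=C) bond, giving the alkene.
Total: 3 elementary steps.

3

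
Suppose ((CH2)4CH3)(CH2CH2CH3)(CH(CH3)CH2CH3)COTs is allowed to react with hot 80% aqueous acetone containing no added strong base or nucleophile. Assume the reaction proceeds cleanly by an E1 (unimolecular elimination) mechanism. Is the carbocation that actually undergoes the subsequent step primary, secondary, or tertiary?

tertiary

Step 1: Unassisted departure of TsO⁻ (taking the C–O bonding pair) generates a tertiary carbocation.
No single 1,2-shift to an adjacent carbon would give a more-substituted cation, so no rearrangement occurs.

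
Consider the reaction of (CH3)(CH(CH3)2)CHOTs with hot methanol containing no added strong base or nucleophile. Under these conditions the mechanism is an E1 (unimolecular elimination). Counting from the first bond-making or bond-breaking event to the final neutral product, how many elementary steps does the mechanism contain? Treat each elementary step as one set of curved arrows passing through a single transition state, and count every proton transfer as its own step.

3

Step 1: Unassisted departure of TsO⁻ (taking the C–O bonding pair) generates a secondary carbocation.
Step 2: A 1,2-hydride shift from the adjacent isopropyl carbon moves the positive charge from the secondary centre to an adjacent carbon, generating a more stable tertiary carbocation.
Step 3: A weak base (a methanol molecule from the solvent) removes a proton from a carbon adjacent to the cationic centre; the electrons of that C–H bond become the new π(C=C) bond, giving the alkene.
Total: 3 elementary steps.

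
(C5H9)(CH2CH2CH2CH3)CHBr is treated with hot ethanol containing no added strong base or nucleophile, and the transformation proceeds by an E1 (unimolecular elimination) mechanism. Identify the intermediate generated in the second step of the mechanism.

tertiary carbocation

Step 1: Rate-determining heterolysis of the C–Br bond gives Br⁻ and a secondary carbocation.
Step 2: A 1,2-hydride shift from the adjacent cyclopentyl carbon moves the positive charge from the secondary centre to an adjacent carbon, generating a more stable tertiary carbocation.
After step 2 the species present is a tertiary carbocation.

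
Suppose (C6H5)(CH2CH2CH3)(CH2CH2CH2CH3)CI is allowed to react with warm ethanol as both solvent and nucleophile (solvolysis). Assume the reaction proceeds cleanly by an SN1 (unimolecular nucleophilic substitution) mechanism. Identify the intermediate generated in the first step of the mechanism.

Step 1: The C–I bond breaks with both electrons going to the iodide; I⁻ leaves and a tertiary carbocation remains.
After step 1 the species present is a tertiary carbocation.

tertiary carbocation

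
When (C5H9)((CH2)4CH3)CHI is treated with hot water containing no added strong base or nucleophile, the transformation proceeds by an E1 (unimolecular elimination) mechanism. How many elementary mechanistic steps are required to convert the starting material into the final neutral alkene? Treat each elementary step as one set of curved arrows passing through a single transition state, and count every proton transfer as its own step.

Step 1: Rate-determining heterolysis of the C–I bond gives I⁻ and a secondary carbocation.
Step 2: A hydride (H with its bonding pair) migrates from the adjacent cyclopentyl carbon to the cationic centre — a 1,2-hydride shift — upgrading the secondary cation to a tertiary one.
Step 3: Loss of a β-proton to a water molecule of the solvent: the C–H bonding pair collapses toward the cationic carbon to form the C=C π bond, yielding the alkene.
Total: 3 elementary steps.

3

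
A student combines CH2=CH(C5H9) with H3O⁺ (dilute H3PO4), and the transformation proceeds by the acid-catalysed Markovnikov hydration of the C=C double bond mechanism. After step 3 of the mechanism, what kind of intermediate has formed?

oxonium ion

Step 1: Electrophilic addition begins with the π(C=C) electrons forming a bond to the proton of H3O⁺. Following Markovnikov's rule, the resulting cation is secondary. H2O is released.
Step 2: A hydride (H with its bonding pair) migrates from the adjacent cyclopentyl carbon to the cationic centre — a 1,2-hydride shift — upgrading the secondary cation to a tertiary one.
Step 3: Nucleophilic capture of the cation by H2O produces the protonated alcohol (an oxonium ion).
After step 3 the species present is an oxonium ion.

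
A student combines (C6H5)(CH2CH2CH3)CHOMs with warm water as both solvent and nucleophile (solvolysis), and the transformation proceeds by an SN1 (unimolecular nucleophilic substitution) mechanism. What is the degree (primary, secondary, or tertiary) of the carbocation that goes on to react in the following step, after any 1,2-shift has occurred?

secondary

Step 1: The C–O bond breaks with both electrons going to the mesylate; MsO⁻ leaves and a secondary carbocation remains.
No single 1,2-shift to an adjacent carbon would give a more-substituted cation, so no rearrangement occurs.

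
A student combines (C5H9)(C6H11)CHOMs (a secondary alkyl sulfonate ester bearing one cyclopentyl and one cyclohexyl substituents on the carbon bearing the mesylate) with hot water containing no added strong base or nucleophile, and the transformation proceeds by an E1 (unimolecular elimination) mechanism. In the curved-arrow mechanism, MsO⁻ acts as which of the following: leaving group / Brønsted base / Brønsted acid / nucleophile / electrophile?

leaving group

Step 1: Rate-determining heterolysis of the C–O bond gives MsO⁻ and a secondary carbocation.
MsO⁻ departs with both electrons of the breaking σ-bond — that is the definition of a leaving group.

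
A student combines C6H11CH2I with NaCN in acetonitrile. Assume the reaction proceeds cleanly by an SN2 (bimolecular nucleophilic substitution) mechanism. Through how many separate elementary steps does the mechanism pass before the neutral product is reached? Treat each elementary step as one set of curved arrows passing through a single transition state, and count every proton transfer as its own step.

1

Step 1: The cyanide nucleophile donates a lone pair from C to the α-carbon in a backside attack; simultaneously the C–I σ-bond breaks and both of its electrons leave with I⁻. One concerted step with inversion of configuration.
Total: 1 elementary step.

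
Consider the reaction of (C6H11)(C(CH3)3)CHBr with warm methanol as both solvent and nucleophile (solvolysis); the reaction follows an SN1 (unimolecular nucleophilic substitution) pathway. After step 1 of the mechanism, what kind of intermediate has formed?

Step 1: Rate-determining heterolysis of the C–Br bond gives Br⁻ and a secondary carbocation.
After step 1 the species present is a secondary carbocation.

secondary carbocation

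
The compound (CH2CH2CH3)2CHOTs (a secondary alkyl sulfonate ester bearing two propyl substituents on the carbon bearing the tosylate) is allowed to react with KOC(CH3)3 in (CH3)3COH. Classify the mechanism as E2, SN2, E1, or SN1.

E2

Conditions: a strong/bulky base with a secondary substrate bearing a β-hydrogen.
These conditions are the textbook signature of the E2 pathway.
A strong (often hindered) base removes a β-H in concert with loss of the leaving group — bimolecular elimination.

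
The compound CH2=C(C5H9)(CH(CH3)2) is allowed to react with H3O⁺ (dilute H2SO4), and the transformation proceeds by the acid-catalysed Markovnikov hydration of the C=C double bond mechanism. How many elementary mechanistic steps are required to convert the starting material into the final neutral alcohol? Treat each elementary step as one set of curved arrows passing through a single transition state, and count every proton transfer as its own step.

Step 1: Protonation of the alkene by H3O⁺: the π bond acts as the nucleophile and picks up H⁺, giving the more stable (Markovnikov) tertiary carbocation. H2O is released.
(No 1,2-shift: no single shift to an adjacent carbon would give a more stable cation.)
Step 2: Water acts as the nucleophile: an oxygen lone pair bonds to the cationic carbon, giving an oxonium-ion intermediate.
Step 3: H2O removes a proton from the oxonium oxygen, regenerating H3O⁺ and giving the neutral alcohol.
Total: 3 elementary steps.

3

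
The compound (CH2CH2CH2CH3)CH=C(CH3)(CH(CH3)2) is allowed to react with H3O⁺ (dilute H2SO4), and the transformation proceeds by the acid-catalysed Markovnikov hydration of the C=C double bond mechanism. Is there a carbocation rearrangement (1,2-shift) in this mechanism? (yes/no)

The first-formed carbocation is tertiary.
No single 1,2-shift to an adjacent carbon would produce a more-substituted cation than the one already present, so no rearrangement occurs.

no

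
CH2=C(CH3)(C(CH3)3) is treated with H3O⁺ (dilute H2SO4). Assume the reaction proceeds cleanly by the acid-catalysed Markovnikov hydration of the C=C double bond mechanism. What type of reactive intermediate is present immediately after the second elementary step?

oxonium ion

Step 1: Electrophilic addition begins with the π(C=C) electrons forming a bond to the proton of H3O⁺. Following Markovnikov's rule, the resulting cation is tertiary. H2O is released.
Step 2: Nucleophilic capture of the cation by H2O produces the protonated alcohol (an oxonium ion).
After step 2 the species present is an oxonium ion.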